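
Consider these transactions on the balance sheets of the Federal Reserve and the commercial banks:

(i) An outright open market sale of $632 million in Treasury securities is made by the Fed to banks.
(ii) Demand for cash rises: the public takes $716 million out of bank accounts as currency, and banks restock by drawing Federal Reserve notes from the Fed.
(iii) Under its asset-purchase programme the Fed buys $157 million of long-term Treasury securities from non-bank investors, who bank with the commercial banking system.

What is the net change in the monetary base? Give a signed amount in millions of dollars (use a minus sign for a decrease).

-$475 million

Fed balance sheet:
  Assets:      Securities −$475M
  Liabilities: Bank reserves −$1191M, Currency in circulation +$716M
Commercial banking system:
  Assets:      Reserves at CB −$1191M, Securities +$632M
  Liabilities: Checkable deposits −$559M
Monetary base = currency + reserves: +$716M + (−$1191M) = -$475 million.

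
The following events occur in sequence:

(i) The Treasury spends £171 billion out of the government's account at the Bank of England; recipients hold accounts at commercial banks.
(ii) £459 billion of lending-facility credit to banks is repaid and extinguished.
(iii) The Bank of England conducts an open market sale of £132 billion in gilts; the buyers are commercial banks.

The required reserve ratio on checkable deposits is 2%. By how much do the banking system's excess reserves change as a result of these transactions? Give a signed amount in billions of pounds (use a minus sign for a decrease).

-£423.42 billion

Government spending £171 billion: reserves +£171B, deposits +£171B.
Discount-window repayment £459 billion: reserves −£459B, deposits 0.
OMO sale (to banks) £132 billion: reserves −£132B, deposits 0.
Totals: Δreserves = −£420B, Δdeposits = +£171B.
Δrequired reserves = 2% × +£171B = +£3.42B.
Δexcess reserves = Δreserves − Δrequired = −£420B − (+£3.42B) = -£423.42 billion.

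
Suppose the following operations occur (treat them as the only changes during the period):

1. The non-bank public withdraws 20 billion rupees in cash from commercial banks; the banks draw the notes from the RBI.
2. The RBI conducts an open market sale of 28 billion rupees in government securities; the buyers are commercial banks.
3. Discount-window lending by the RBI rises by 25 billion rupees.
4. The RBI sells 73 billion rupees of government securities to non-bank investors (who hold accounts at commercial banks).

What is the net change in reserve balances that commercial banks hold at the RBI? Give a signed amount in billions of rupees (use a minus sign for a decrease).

-96 billion

Currency withdrawal 20 billion rupees: banks swap reserves for currency → −20B.
OMO sale (to banks) 28 billion rupees: the buying banks pay out of their reserve balances → −28B.
Discount-window loan 25 billion rupees: the loan is credited to the bank's reserve account → +25B.
Asset sale (to non-banks) 73 billion rupees: the non-bank buyers' banks settle from reserves → −73B.
Net: −20 − 28 + 25 − 73 = -96 billion.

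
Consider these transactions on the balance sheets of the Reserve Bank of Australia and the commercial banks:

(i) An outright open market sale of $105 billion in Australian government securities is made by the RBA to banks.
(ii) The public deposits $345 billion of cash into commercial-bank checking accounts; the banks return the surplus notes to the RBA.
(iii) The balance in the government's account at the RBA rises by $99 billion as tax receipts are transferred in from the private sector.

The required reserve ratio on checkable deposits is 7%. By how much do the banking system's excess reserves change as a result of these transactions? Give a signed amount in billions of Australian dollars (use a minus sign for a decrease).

OMO sale (to banks) $105 billion: reserves −$105B, deposits 0.
Currency deposit $345 billion: reserves +$345B, deposits +$345B.
Government account inflow $99 billion: reserves −$99B, deposits −$99B.
Totals: Δreserves = +$141B, Δdeposits = +$246B.
Δrequired reserves = 7% × +$246B = +$17.22B.
Δexcess reserves = Δreserves − Δrequired = +$141B − (+$17.22B) = +$123.78 billion.

+$123.78 billion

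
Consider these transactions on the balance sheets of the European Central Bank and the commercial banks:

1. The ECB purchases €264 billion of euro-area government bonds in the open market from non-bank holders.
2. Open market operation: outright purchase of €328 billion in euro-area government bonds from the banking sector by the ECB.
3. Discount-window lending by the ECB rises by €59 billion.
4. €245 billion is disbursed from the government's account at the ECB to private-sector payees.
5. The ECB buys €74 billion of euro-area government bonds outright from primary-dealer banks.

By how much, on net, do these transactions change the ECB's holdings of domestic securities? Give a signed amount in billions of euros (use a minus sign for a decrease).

Asset purchase (from non-banks) €264 billion: securities added to the ECB's portfolio → +€264B.
OMO purchase (from banks) €328 billion: securities added to the ECB's portfolio → +€328B.
Discount-window loan €59 billion: the ECB's securities portfolio is untouched → 0.
Government spending €245 billion: the ECB's securities portfolio is untouched → 0.
OMO purchase (from banks) €74 billion: securities added to the ECB's portfolio → +€74B.
Net: 264 + 328 + 0 + 0 + 74 = +€666 billion.

+€666 billion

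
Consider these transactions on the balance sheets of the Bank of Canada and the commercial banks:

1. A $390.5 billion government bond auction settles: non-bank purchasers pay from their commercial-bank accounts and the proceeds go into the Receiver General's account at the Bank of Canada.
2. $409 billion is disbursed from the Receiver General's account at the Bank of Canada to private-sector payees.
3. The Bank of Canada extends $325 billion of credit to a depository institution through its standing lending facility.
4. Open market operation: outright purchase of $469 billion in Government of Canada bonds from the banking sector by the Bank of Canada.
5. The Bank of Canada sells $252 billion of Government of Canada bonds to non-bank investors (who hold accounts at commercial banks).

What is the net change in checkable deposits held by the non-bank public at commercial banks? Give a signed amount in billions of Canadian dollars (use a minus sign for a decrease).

-$233.5 billion

Government account inflow $390.5 billion: non-bank counterparties' bank balances fall → −$390.5B.
Government spending $409 billion: non-bank counterparties' bank balances rise → +$409B.
Discount-window loan $325 billion: the counterparty is a bank, so public deposits are unchanged → 0.
OMO purchase (from banks) $469 billion: the counterparty is a bank, so public deposits are unchanged → 0.
Asset sale (to non-banks) $252 billion: non-bank counterparties' bank balances fall → −$252B.
Net: −390.5 + 409 + 0 + 0 − 252 = -$233.5 billion.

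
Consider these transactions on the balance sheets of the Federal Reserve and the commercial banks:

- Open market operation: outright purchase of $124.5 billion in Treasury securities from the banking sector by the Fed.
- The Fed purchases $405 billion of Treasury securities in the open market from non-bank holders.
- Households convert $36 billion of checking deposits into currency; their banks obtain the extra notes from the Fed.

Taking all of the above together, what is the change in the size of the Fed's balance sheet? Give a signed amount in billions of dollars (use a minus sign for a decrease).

Fed balance sheet:
  Assets:      Securities +$529.5B
  Liabilities: Bank reserves +$493.5B, Currency in circulation +$36B
Commercial banking system:
  Assets:      Reserves at CB +$493.5B, Securities −$124.5B
  Liabilities: Checkable deposits +$369B
Change in total Fed assets = +$529.5 billion.

+$529.5 billion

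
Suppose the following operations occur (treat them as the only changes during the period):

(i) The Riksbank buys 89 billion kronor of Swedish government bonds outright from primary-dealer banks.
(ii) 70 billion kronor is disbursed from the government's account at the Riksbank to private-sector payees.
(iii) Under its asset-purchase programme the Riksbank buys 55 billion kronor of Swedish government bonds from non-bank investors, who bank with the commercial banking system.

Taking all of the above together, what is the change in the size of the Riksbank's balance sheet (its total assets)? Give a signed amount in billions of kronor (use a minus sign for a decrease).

OMO purchase (from banks) 89 billion kronor: a Riksbank asset is acquired → +89B.
Government spending 70 billion kronor: only the composition of liabilities changes → 0.
Asset purchase (from non-banks) 55 billion kronor: a Riksbank asset is acquired → +55B.
Net: 89 + 0 + 55 = +144 billion.

+144 billion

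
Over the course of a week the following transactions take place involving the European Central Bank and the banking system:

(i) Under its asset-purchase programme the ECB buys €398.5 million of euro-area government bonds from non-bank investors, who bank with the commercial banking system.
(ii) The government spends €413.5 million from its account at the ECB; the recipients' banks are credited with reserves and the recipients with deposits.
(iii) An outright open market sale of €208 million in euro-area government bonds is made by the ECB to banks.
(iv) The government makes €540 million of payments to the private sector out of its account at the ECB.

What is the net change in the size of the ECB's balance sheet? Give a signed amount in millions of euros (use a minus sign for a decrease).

ECB balance sheet:
  Assets:      Securities +€190.5M
  Liabilities: Bank reserves +€1144M, Government deposits −€953.5M
Change in total ECB assets = +€190.5 million.

+€190.5 million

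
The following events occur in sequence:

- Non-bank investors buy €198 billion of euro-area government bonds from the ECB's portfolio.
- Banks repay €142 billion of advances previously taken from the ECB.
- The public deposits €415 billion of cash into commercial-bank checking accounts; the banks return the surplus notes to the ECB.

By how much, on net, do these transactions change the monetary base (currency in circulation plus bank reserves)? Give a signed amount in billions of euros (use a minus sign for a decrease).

ECB balance sheet:
  Assets:      Securities −€198B, Loans to banks −€142B
  Liabilities: Bank reserves +€75B, Currency in circulation −€415B
Monetary base = currency + reserves: −€415B + (+€75B) = -€340 billion.

-€340 billion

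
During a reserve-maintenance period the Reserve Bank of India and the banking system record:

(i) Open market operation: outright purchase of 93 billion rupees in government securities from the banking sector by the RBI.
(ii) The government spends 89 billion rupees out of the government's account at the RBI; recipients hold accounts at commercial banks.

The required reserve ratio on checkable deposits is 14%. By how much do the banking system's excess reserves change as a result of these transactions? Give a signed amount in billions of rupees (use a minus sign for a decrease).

OMO purchase (from banks) 93 billion rupees: reserves +93B, deposits 0.
Government spending 89 billion rupees: reserves +89B, deposits +89B.
Totals: Δreserves = +182B, Δdeposits = +89B.
Δrequired reserves = 14% × +89B = +12.46B.
Δexcess reserves = Δreserves − Δrequired = +182B − (+12.46B) = +169.54 billion.

+169.54 billion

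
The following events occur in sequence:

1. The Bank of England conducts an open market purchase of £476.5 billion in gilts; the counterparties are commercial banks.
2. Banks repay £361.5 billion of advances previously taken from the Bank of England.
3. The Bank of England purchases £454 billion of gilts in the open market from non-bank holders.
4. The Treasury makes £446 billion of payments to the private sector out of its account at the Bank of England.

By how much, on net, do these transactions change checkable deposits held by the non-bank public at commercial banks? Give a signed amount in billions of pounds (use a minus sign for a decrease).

+£900 billion

OMO purchase (from banks) £476.5 billion: the counterparty is a bank, so public deposits are unchanged → 0.
Discount-window repayment £361.5 billion: the counterparty is a bank, so public deposits are unchanged → 0.
Asset purchase (from non-banks) £454 billion: non-bank counterparties' bank balances rise → +£454B.
Government spending £446 billion: non-bank counterparties' bank balances rise → +£446B.
Net: 0 + 0 + 454 + 446 = +£900 billion.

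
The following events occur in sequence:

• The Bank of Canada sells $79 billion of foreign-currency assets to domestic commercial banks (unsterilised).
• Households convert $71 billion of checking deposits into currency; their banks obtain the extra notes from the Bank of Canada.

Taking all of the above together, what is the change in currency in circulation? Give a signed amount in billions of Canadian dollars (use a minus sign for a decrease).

Bank of Canada balance sheet:
  Assets:      Foreign assets −$79B
  Liabilities: Bank reserves −$150B, Currency in circulation +$71B
Commercial banking system:
  Assets:      Reserves at CB −$150B, Foreign assets +$79B
  Liabilities: Checkable deposits −$71B
So the change in currency in circulation is +$71 billion.

+$71 billion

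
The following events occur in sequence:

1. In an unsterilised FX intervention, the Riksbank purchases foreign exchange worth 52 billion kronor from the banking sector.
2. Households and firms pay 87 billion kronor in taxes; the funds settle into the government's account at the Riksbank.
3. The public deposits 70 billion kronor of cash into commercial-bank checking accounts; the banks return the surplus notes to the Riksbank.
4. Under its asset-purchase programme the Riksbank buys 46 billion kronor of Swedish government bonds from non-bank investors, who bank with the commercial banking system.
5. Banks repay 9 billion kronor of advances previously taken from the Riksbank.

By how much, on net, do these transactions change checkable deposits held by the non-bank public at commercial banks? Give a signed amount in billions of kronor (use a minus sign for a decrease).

Riksbank balance sheet:
  Assets:      Securities +46B, Loans to banks −9B, Foreign assets +52B
  Liabilities: Bank reserves +72B, Currency in circulation −70B, Government deposits +87B
Commercial banking system:
  Assets:      Reserves at CB +72B, Foreign assets −52B
  Liabilities: Checkable deposits +29B, Borrowings from CB −9B
So the change in checkable deposits held by the non-bank public at commercial banks is +29 billion.

+29 billion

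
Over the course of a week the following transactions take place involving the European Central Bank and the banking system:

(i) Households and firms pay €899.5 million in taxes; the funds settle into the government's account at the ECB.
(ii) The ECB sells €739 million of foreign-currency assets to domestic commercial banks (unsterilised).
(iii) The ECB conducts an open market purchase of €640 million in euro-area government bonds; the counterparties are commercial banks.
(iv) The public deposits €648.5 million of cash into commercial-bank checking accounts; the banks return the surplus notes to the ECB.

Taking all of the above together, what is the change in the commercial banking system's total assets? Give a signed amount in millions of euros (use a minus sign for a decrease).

Government account inflow €899.5 million: bank balance sheets shrink → −€899.5M.
FX sale €739 million: just an asset swap on bank balance sheets → 0.
OMO purchase (from banks) €640 million: just an asset swap on bank balance sheets → 0.
Currency deposit €648.5 million: bank balance sheets expand → +€648.5M.
Net: −899.5 + 0 + 0 + 648.5 = -€251 million.

-€251 million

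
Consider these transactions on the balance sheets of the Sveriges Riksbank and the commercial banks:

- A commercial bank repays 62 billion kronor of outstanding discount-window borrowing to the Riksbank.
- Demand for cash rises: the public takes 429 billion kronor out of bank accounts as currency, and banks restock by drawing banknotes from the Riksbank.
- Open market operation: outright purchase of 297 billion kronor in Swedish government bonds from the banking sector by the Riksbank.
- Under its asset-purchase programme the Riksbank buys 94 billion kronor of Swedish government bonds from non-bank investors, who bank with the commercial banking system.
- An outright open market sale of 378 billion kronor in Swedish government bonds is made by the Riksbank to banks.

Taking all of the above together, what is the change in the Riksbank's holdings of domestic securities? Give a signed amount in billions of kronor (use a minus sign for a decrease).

+13 billion

Riksbank balance sheet:
  Assets:      Securities +13B, Loans to banks −62B
  Liabilities: Bank reserves −478B, Currency in circulation +429B
So the change in the Riksbank's holdings of domestic securities is +13 billion.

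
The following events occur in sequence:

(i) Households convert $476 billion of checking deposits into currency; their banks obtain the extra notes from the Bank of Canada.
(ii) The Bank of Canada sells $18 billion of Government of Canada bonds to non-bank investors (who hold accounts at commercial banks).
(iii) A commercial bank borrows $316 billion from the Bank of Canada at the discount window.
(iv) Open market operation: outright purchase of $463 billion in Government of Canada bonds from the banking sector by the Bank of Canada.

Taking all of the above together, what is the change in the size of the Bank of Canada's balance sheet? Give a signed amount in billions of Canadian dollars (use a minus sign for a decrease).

Currency withdrawal $476 billion: only the composition of liabilities changes → 0.
Asset sale (to non-banks) $18 billion: a Bank of Canada asset is shed → −$18B.
Discount-window loan $316 billion: a Bank of Canada asset is acquired → +$316B.
OMO purchase (from banks) $463 billion: a Bank of Canada asset is acquired → +$463B.
Net: 0 − 18 + 316 + 463 = +$761 billion.

+$761 billion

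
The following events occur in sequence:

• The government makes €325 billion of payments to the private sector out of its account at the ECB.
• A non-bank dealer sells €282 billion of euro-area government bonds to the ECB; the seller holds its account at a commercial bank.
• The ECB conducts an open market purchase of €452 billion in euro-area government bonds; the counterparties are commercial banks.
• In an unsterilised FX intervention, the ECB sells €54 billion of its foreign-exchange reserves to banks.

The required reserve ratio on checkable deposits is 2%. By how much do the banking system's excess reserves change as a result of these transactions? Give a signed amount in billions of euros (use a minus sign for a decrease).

+€992.86 billion

Government spending €325 billion: reserves +€325B, deposits +€325B.
Asset purchase (from non-banks) €282 billion: reserves +€282B, deposits +€282B.
OMO purchase (from banks) €452 billion: reserves +€452B, deposits 0.
FX sale €54 billion: reserves −€54B, deposits 0.
Totals: Δreserves = +€1005B, Δdeposits = +€607B.
Δrequired reserves = 2% × +€607B = +€12.14B.
Δexcess reserves = Δreserves − Δrequired = +€1005B − (+€12.14B) = +€992.86 billion.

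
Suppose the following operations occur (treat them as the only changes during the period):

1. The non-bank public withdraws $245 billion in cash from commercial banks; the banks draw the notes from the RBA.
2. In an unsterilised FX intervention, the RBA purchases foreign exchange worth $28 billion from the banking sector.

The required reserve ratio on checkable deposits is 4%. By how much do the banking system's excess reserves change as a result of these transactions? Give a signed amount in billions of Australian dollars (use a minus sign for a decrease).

-$207.2 billion

Currency withdrawal $245 billion: reserves −$245B, deposits −$245B.
FX purchase $28 billion: reserves +$28B, deposits 0.
Totals: Δreserves = −$217B, Δdeposits = −$245B.
Δrequired reserves = 4% × −$245B = −$9.8B.
Δexcess reserves = Δreserves − Δrequired = −$217B − (−$9.8B) = -$207.2 billion.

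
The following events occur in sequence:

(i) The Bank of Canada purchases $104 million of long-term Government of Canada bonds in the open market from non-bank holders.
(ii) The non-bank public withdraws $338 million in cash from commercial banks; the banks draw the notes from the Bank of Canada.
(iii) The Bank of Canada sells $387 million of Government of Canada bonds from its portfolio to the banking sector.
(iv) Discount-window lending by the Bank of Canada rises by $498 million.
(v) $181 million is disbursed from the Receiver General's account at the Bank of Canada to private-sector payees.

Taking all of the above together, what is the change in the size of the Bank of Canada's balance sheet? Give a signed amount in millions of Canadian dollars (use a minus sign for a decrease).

+$215 million

Asset purchase (from non-banks) $104 million: a Bank of Canada asset is acquired → +$104M.
Currency withdrawal $338 million: only the composition of liabilities changes → 0.
OMO sale (to banks) $387 million: a Bank of Canada asset is shed → −$387M.
Discount-window loan $498 million: a Bank of Canada asset is acquired → +$498M.
Government spending $181 million: only the composition of liabilities changes → 0.
Net: 104 + 0 − 387 + 498 + 0 = +$215 million.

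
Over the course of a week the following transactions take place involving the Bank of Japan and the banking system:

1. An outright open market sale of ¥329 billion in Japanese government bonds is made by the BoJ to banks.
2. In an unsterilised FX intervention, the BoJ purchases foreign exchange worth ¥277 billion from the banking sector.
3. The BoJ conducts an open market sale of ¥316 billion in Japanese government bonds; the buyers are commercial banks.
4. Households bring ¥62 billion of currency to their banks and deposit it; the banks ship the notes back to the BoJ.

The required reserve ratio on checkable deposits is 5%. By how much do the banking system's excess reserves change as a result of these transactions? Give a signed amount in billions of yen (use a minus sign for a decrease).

OMO sale (to banks) ¥329 billion: reserves −¥329B, deposits 0.
FX purchase ¥277 billion: reserves +¥277B, deposits 0.
OMO sale (to banks) ¥316 billion: reserves −¥316B, deposits 0.
Currency deposit ¥62 billion: reserves +¥62B, deposits +¥62B.
Totals: Δreserves = −¥306B, Δdeposits = +¥62B.
Δrequired reserves = 5% × +¥62B = +¥3.1B.
Δexcess reserves = Δreserves − Δrequired = −¥306B − (+¥3.1B) = -¥309.1 billion.

-¥309.1 billion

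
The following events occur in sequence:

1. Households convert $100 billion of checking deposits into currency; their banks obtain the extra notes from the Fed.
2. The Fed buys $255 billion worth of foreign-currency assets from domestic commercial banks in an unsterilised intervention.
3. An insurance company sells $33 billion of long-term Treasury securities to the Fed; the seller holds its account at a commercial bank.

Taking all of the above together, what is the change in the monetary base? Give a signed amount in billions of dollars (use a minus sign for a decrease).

+$288 billion

Fed balance sheet:
  Assets:      Securities +$33B, Foreign assets +$255B
  Liabilities: Bank reserves +$188B, Currency in circulation +$100B
Monetary base = currency + reserves: +$100B + (+$188B) = +$288 billion.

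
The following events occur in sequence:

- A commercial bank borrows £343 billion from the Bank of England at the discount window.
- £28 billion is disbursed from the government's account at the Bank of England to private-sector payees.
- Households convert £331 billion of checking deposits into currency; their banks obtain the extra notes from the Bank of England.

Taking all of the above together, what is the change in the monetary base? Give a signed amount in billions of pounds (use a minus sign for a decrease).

Bank of England balance sheet:
  Assets:      Loans to banks +£343B
  Liabilities: Bank reserves +£40B, Currency in circulation +£331B, Government deposits −£28B
Monetary base = currency + reserves: +£331B + (+£40B) = +£371 billion.

+£371 billion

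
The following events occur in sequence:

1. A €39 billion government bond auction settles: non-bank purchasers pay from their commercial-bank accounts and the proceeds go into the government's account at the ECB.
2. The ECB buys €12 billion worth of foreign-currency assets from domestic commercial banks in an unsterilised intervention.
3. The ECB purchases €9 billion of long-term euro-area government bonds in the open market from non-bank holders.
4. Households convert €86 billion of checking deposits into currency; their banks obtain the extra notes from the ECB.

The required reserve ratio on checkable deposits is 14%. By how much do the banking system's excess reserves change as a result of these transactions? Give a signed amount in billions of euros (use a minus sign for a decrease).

-€87.76 billion

Government account inflow €39 billion: reserves −€39B, deposits −€39B.
FX purchase €12 billion: reserves +€12B, deposits 0.
Asset purchase (from non-banks) €9 billion: reserves +€9B, deposits +€9B.
Currency withdrawal €86 billion: reserves −€86B, deposits −€86B.
Totals: Δreserves = −€104B, Δdeposits = −€116B.
Δrequired reserves = 14% × −€116B = −€16.24B.
Δexcess reserves = Δreserves − Δrequired = −€104B − (−€16.24B) = -€87.76 billion.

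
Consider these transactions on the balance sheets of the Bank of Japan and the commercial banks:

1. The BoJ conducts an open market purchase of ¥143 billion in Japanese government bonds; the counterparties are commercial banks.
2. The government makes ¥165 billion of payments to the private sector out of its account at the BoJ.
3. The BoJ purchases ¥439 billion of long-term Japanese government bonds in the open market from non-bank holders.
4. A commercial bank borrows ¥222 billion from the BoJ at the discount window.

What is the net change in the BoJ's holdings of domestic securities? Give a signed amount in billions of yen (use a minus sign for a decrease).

BoJ balance sheet:
  Assets:      Securities +¥582B, Loans to banks +¥222B
  Liabilities: Bank reserves +¥969B, Government deposits −¥165B
So the change in the BoJ's holdings of domestic securities is +¥582 billion.

+¥582 billion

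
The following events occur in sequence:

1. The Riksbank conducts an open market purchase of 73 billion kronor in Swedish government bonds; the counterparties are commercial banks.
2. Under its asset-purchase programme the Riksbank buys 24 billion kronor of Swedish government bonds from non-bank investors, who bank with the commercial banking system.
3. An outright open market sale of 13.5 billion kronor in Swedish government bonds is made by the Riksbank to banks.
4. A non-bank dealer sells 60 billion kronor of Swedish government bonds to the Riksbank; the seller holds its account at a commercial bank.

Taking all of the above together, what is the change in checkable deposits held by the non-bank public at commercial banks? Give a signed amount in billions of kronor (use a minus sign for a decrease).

+84 billion

OMO purchase (from banks) 73 billion kronor: the counterparty is a bank, so public deposits are unchanged → 0.
Asset purchase (from non-banks) 24 billion kronor: non-bank counterparties' bank balances rise → +24B.
OMO sale (to banks) 13.5 billion kronor: the counterparty is a bank, so public deposits are unchanged → 0.
Asset purchase (from non-banks) 60 billion kronor: non-bank counterparties' bank balances rise → +60B.
Net: 0 + 24 + 0 + 60 = +84 billion.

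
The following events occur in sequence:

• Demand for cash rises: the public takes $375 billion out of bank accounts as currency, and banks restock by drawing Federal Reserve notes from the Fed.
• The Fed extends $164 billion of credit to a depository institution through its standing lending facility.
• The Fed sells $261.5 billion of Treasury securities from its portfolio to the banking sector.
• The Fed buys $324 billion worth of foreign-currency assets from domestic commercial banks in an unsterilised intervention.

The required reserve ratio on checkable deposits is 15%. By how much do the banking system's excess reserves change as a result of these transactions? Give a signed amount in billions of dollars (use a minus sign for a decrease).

-$92.25 billion

Currency withdrawal $375 billion: reserves −$375B, deposits −$375B.
Discount-window loan $164 billion: reserves +$164B, deposits 0.
OMO sale (to banks) $261.5 billion: reserves −$261.5B, deposits 0.
FX purchase $324 billion: reserves +$324B, deposits 0.
Totals: Δreserves = −$148.5B, Δdeposits = −$375B.
Δrequired reserves = 15% × −$375B = −$56.25B.
Δexcess reserves = Δreserves − Δrequired = −$148.5B − (−$56.25B) = -$92.25 billion.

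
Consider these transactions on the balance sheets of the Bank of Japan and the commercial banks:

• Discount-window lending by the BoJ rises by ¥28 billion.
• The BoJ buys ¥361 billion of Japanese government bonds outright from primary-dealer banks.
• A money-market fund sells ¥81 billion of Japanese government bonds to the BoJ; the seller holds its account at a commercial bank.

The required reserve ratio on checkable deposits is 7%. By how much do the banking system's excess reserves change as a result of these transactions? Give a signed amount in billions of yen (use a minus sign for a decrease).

+¥464.33 billion

Discount-window loan ¥28 billion: reserves +¥28B, deposits 0.
OMO purchase (from banks) ¥361 billion: reserves +¥361B, deposits 0.
Asset purchase (from non-banks) ¥81 billion: reserves +¥81B, deposits +¥81B.
Totals: Δreserves = +¥470B, Δdeposits = +¥81B.
Δrequired reserves = 7% × +¥81B = +¥5.67B.
Δexcess reserves = Δreserves − Δrequired = +¥470B − (+¥5.67B) = +¥464.33 billion.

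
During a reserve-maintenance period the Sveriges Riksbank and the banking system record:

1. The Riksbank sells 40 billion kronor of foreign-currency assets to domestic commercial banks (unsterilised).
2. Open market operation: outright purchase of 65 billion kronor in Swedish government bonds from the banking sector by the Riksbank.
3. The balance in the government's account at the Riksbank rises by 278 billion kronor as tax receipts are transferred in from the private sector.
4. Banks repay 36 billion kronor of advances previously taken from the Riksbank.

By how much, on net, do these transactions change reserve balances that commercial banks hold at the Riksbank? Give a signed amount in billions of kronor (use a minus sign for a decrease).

-289 billion

Riksbank balance sheet:
  Assets:      Securities +65B, Loans to banks −36B, Foreign assets −40B
  Liabilities: Bank reserves −289B, Government deposits +278B
So the change in reserve balances that commercial banks hold at the Riksbank is -289 billion.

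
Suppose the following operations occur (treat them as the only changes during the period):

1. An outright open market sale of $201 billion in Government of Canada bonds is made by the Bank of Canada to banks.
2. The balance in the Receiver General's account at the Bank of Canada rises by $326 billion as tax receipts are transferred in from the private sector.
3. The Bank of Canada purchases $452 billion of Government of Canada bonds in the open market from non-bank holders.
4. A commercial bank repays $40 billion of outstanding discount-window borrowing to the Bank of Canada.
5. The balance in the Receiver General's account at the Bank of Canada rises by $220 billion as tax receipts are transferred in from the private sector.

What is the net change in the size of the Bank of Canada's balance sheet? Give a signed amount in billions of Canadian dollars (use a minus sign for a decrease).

Bank of Canada balance sheet:
  Assets:      Securities +$251B, Loans to banks −$40B
  Liabilities: Bank reserves −$335B, Government deposits +$546B
Change in total Bank of Canada assets = +$211 billion.

+$211 billion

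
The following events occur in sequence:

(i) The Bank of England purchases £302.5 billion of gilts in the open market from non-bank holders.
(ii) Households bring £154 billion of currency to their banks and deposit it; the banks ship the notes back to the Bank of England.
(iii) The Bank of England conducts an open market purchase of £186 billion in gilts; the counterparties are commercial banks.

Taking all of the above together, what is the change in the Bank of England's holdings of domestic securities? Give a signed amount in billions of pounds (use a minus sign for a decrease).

Bank of England balance sheet:
  Assets:      Securities +£488.5B
  Liabilities: Bank reserves +£642.5B, Currency in circulation −£154B
So the change in the Bank of England's holdings of domestic securities is +£488.5 billion.

+£488.5 billion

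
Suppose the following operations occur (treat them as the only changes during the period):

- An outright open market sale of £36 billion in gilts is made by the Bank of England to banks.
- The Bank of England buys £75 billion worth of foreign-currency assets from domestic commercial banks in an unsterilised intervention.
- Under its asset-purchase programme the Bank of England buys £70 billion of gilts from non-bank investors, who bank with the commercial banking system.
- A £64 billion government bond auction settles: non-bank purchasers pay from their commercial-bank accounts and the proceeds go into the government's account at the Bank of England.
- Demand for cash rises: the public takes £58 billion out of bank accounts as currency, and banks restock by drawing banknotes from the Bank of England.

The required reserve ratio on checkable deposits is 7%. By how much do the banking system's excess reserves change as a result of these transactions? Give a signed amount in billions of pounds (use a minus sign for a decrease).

OMO sale (to banks) £36 billion: reserves −£36B, deposits 0.
FX purchase £75 billion: reserves +£75B, deposits 0.
Asset purchase (from non-banks) £70 billion: reserves +£70B, deposits +£70B.
Government account inflow £64 billion: reserves −£64B, deposits −£64B.
Currency withdrawal £58 billion: reserves −£58B, deposits −£58B.
Totals: Δreserves = −£13B, Δdeposits = −£52B.
Δrequired reserves = 7% × −£52B = −£3.64B.
Δexcess reserves = Δreserves − Δrequired = −£13B − (−£3.64B) = -£9.36 billion.

-£9.36 billion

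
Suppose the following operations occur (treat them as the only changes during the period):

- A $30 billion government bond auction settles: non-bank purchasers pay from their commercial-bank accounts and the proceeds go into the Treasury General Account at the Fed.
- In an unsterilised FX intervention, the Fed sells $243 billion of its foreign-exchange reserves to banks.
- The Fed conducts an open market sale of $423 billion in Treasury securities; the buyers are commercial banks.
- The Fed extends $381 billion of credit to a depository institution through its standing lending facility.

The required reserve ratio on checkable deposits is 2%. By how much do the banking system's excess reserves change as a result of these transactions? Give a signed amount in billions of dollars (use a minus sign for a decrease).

Government account inflow $30 billion: reserves −$30B, deposits −$30B.
FX sale $243 billion: reserves −$243B, deposits 0.
OMO sale (to banks) $423 billion: reserves −$423B, deposits 0.
Discount-window loan $381 billion: reserves +$381B, deposits 0.
Totals: Δreserves = −$315B, Δdeposits = −$30B.
Δrequired reserves = 2% × −$30B = −$0.6B.
Δexcess reserves = Δreserves − Δrequired = −$315B − (−$0.6B) = -$314.4 billion.

-$314.4 billion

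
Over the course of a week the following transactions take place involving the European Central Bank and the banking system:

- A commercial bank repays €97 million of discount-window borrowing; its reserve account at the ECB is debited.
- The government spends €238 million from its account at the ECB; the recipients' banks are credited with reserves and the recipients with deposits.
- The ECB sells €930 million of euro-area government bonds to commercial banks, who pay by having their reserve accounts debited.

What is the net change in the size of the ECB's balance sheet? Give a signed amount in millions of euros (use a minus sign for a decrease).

-€1027 million

Discount-window repayment €97 million: an ECB asset is shed → −€97M.
Government spending €238 million: only the composition of liabilities changes → 0.
OMO sale (to banks) €930 million: an ECB asset is shed → −€930M.
Net: −97 + 0 − 930 = -€1027 million.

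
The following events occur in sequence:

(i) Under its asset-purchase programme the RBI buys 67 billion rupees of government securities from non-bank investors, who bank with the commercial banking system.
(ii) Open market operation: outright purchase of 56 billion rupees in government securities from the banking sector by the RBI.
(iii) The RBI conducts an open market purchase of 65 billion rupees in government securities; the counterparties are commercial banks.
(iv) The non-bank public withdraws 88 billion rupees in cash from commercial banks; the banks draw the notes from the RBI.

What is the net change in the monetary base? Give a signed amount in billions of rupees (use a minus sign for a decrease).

RBI balance sheet:
  Assets:      Securities +188B
  Liabilities: Bank reserves +100B, Currency in circulation +88B
Commercial banking system:
  Assets:      Reserves at CB +100B, Securities −121B
  Liabilities: Checkable deposits −21B
Monetary base = currency + reserves: +88B + (+100B) = +188 billion.

+188 billion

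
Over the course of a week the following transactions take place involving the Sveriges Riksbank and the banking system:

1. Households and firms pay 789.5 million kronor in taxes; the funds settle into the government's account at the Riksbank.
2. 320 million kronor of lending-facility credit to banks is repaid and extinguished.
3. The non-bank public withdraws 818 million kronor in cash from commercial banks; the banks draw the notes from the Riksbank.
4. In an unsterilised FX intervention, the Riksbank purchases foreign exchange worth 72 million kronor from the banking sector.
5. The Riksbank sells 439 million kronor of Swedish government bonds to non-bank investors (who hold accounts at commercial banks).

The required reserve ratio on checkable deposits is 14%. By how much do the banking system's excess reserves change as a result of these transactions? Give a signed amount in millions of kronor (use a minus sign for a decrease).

Government account inflow 789.5 million kronor: reserves −789.5M, deposits −789.5M.
Discount-window repayment 320 million kronor: reserves −320M, deposits 0.
Currency withdrawal 818 million kronor: reserves −818M, deposits −818M.
FX purchase 72 million kronor: reserves +72M, deposits 0.
Asset sale (to non-banks) 439 million kronor: reserves −439M, deposits −439M.
Totals: Δreserves = −2294.5M, Δdeposits = −2046.5M.
Δrequired reserves = 14% × −2046.5M = −286.51M.
Δexcess reserves = Δreserves − Δrequired = −2294.5M − (−286.51M) = -2007.99 million.

-2007.99 million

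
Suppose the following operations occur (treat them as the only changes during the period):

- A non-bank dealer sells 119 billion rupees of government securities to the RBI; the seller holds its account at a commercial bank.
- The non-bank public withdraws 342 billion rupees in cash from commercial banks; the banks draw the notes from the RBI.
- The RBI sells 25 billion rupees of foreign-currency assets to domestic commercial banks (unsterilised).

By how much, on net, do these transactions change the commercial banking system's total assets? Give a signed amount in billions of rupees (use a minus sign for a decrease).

-223 billion

Asset purchase (from non-banks) 119 billion rupees: bank balance sheets expand → +119B.
Currency withdrawal 342 billion rupees: bank balance sheets shrink → −342B.
FX sale 25 billion rupees: just an asset swap on bank balance sheets → 0.
Net: 119 − 342 + 0 = -223 billion.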